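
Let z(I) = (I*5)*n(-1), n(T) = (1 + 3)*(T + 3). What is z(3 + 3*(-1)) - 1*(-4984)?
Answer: 4984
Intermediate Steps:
n(T) = 12 + 4*T (n(T) = 4*(3 + T) = 12 + 4*T)
z(I) = 40*I (z(I) = (I*5)*(12 + 4*(-1)) = (5*I)*(12 - 4) = (5*I)*8 = 40*I)
z(3 + 3*(-1)) - 1*(-4984) = 40*(3 + 3*(-1)) - 1*(-4984) = 40*(3 - 3) + 4984 = 40*0 + 4984 = 0 + 4984 = 4984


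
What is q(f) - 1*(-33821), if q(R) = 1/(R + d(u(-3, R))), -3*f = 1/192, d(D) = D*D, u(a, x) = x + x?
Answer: 4753459/143 ≈ 33241.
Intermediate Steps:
u(a, x) = 2*x
d(D) = D²
f = -1/576 (f = -⅓/192 = -⅓*1/192 = -1/576 ≈ -0.0017361)
q(R) = 1/(R + 4*R²) (q(R) = 1/(R + (2*R)²) = 1/(R + 4*R²))
q(f) - 1*(-33821) = 1/((-1/576)*(1 + 4*(-1/576))) - 1*(-33821) = -576/(1 - 1/144) + 33821 = -576/143/144 + 33821 = -576*144/143 + 33821 = -82944/143 + 33821 = 4753459/143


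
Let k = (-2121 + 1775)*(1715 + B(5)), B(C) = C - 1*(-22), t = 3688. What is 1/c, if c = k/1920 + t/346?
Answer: -83040/25183039 ≈ -0.0032975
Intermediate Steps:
B(C) = 22 + C (B(C) = C + 22 = 22 + C)
k = -602732 (k = (-2121 + 1775)*(1715 + (22 + 5)) = -346*(1715 + 27) = -346*1742 = -602732)
c = -25183039/83040 (c = -602732/1920 + 3688/346 = -602732*1/1920 + 3688*(1/346) = -150683/480 + 1844/173 = -25183039/83040 ≈ -303.26)
1/c = 1/(-25183039/83040) = -83040/25183039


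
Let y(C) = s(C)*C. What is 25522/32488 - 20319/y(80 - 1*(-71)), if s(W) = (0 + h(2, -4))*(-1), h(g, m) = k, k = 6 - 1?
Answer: 339696391/12264220 ≈ 27.698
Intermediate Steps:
k = 5
h(g, m) = 5
s(W) = -5 (s(W) = (0 + 5)*(-1) = 5*(-1) = -5)
y(C) = -5*C
25522/32488 - 20319/y(80 - 1*(-71)) = 25522/32488 - 20319*(-1/(5*(80 - 1*(-71)))) = 25522*(1/32488) - 20319*(-1/(5*(80 + 71))) = 12761/16244 - 20319/((-5*151)) = 12761/16244 - 20319/(-755) = 12761/16244 - 20319*(-1/755) = 12761/16244 + 20319/755 = 339696391/12264220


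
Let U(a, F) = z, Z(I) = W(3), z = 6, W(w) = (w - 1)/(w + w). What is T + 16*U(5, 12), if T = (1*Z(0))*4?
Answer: 292/3 ≈ 97.333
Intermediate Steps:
W(w) = (-1 + w)/(2*w) (W(w) = (-1 + w)/((2*w)) = (-1 + w)*(1/(2*w)) = (-1 + w)/(2*w))
Z(I) = ⅓ (Z(I) = (½)*(-1 + 3)/3 = (½)*(⅓)*2 = ⅓)
U(a, F) = 6
T = 4/3 (T = (1*(⅓))*4 = (⅓)*4 = 4/3 ≈ 1.3333)
T + 16*U(5, 12) = 4/3 + 16*6 = 4/3 + 96 = 292/3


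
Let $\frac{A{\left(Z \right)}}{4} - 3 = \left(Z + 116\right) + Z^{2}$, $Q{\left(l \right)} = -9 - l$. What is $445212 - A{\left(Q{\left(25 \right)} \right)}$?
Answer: $440248$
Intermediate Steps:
$A{\left(Z \right)} = 476 + 4 Z + 4 Z^{2}$ ($A{\left(Z \right)} = 12 + 4 \left(\left(Z + 116\right) + Z^{2}\right) = 12 + 4 \left(\left(116 + Z\right) + Z^{2}\right) = 12 + 4 \left(116 + Z + Z^{2}\right) = 12 + \left(464 + 4 Z + 4 Z^{2}\right) = 476 + 4 Z + 4 Z^{2}$)
$445212 - A{\left(Q{\left(25 \right)} \right)} = 445212 - \left(476 + 4 \left(-9 - 25\right) + 4 \left(-9 - 25\right)^{2}\right) = 445212 - \left(476 + 4 \left(-34\right) + 4 \left(-34\right)^{2}\right) = 445212 - \left(476 - 136 + 4 \cdot 1156\right) = 445212 - \left(476 - 136 + 4624\right) = 445212 - 4964 = 440248$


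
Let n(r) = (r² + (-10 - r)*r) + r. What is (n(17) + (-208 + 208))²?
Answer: 23409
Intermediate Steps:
n(r) = r + r² + r*(-10 - r) (n(r) = (r² + r*(-10 - r)) + r = r + r² + r*(-10 - r))
(n(17) + (-208 + 208))² = (-9*17 + (-208 + 208))² = (-153 + 0)² = (-153)² = 23409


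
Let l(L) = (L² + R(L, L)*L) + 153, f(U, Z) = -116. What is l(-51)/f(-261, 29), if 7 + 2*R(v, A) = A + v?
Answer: -11067/232 ≈ -47.703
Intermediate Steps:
R(v, A) = -7/2 + A/2 + v/2 (R(v, A) = -7/2 + (A + v)/2 = -7/2 + (A/2 + v/2) = -7/2 + A/2 + v/2)
l(L) = 153 + L² + L*(-7/2 + L) (l(L) = (L² + (-7/2 + L/2 + L/2)*L) + 153 = (L² + (-7/2 + L)*L) + 153 = (L² + L*(-7/2 + L)) + 153 = 153 + L² + L*(-7/2 + L))
l(-51)/f(-261, 29) = (153 + 2*(-51)² - 7/2*(-51))/(-116) = (153 + 2*2601 + 357/2)*(-1/116) = (153 + 5202 + 357/2)*(-1/116) = (11067/2)*(-1/116) = -11067/232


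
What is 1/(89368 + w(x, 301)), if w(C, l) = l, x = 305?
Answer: 1/89669 ≈ 1.1152e-5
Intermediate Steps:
1/(89368 + w(x, 301)) = 1/(89368 + 301) = 1/89669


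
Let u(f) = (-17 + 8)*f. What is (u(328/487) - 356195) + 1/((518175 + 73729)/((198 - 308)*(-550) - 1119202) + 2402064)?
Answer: -220573016184660031567/619237391357344 ≈ -3.5620e+5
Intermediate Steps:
u(f) = -9*f
(u(328/487) - 356195) + 1/((518175 + 73729)/((198 - 308)*(-550) - 1119202) + 2402064) = (-2952/487 - 356195) + 1/((518175 + 73729)/((198 - 308)*(-550) - 1119202) + 2402064) = (-2952/487 - 356195) + 1/(591904/(-110*(-550) - 1119202) + 2402064) = (-9*328/487 - 356195) + 1/(591904/(60500 - 1119202) + 2402064) = (-2952/487 - 356195) + 1/(591904/(-1058702) + 2402064) = -173469917/487 + 1/(591904*(-1/1058702) + 2402064) = -173469917/487 + 1/(-295952/529351 + 2402064) = -173469917/487 + 1/(1271534684512/529351) = -173469917/487 + 529351/1271534684512 = -220573016184660031567/619237391357344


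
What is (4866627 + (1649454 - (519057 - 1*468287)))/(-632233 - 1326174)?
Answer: -6465311/1958407 ≈ -3.3013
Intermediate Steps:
(4866627 + (1649454 - (519057 - 1*468287)))/(-632233 - 1326174) = (4866627 + (1649454 - (519057 - 468287)))/(-1958407) = (4866627 + (1649454 - 1*50770))*(-1/1958407) = (4866627 + (1649454 - 50770))*(-1/1958407) = (4866627 + 1598684)*(-1/1958407) = 6465311*(-1/1958407) = -6465311/1958407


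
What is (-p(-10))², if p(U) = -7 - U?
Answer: 9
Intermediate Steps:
(-p(-10))² = (-(-7 - 1*(-10)))² = (-(-7 + 10))² = (-1*3)² = (-3)² = 9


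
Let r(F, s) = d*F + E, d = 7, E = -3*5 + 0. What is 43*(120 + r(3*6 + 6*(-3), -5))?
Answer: 4515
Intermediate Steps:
E = -15 (E = -15 + 0 = -15)
r(F, s) = -15 + 7*F (r(F, s) = 7*F - 15 = -15 + 7*F)
43*(120 + r(3*6 + 6*(-3), -5)) = 43*(120 + (-15 + 7*(3*6 + 6*(-3)))) = 43*(120 + (-15 + 7*(18 - 18))) = 43*(120 + (-15 + 7*0)) = 43*(120 + (-15 + 0)) = 43*(120 - 15) = 43*105 = 4515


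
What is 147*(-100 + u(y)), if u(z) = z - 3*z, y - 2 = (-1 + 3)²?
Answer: -16464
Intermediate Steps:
y = 6 (y = 2 + (-1 + 3)² = 2 + 2² = 2 + 4 = 6)
u(z) = -2*z
147*(-100 + u(y)) = 147*(-100 - 2*6) = 147*(-100 - 12) = 147*(-112) = -16464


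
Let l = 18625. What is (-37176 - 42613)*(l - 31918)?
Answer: 1060635177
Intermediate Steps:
(-37176 - 42613)*(l - 31918) = (-37176 - 42613)*(18625 - 31918) = -79789*(-13293) = 1060635177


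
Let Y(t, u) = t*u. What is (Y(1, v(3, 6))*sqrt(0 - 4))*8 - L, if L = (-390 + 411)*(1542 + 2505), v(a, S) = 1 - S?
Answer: -84987 - 80*I ≈ -84987.0 - 80.0*I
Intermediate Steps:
L = 84987 (L = 21*4047 = 84987)
(Y(1, v(3, 6))*sqrt(0 - 4))*8 - L = ((1*(1 - 1*6))*sqrt(0 - 4))*8 - 1*84987 = ((1*(1 - 6))*sqrt(-4))*8 - 84987 = ((1*(-5))*(2*I))*8 - 84987 = -10*I*8 - 84987 = -80*I - 84987 = -84987 - 80*I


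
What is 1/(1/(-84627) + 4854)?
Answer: 84627/410779457 ≈ 0.00020602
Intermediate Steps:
1/(1/(-84627) + 4854) = 1/(-1/84627 + 4854) = 1/(410779457/84627) = 84627/410779457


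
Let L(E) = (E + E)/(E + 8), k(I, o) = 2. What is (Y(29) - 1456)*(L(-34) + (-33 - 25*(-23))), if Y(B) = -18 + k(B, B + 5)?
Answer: -10421760/13 ≈ -8.0167e+5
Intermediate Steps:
L(E) = 2*E/(8 + E) (L(E) = (2*E)/(8 + E) = 2*E/(8 + E))
Y(B) = -16 (Y(B) = -18 + 2 = -16)
(Y(29) - 1456)*(L(-34) + (-33 - 25*(-23))) = (-16 - 1456)*(2*(-34)/(8 - 34) + (-33 - 25*(-23))) = -1472*(2*(-34)/(-26) + (-33 + 575)) = -1472*(2*(-34)*(-1/26) + 542) = -1472*(34/13 + 542) = -1472*7080/13 = -10421760/13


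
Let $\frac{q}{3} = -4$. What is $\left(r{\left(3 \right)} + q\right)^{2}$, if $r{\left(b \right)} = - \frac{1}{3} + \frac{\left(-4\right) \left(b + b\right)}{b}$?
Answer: $\frac{3721}{9} \approx 413.44$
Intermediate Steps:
$q = -12$ ($q = 3 \left(-4\right) = -12$)
$r{\left(b \right)} = - \frac{25}{3}$ ($r{\left(b \right)} = \left(-1\right) \frac{1}{3} + \frac{\left(-4\right) 2 b}{b} = - \frac{1}{3} + \frac{\left(-8\right) b}{b} = - \frac{1}{3} - 8 = - \frac{25}{3}$)
$\left(r{\left(3 \right)} + q\right)^{2} = \left(- \frac{25}{3} - 12\right)^{2} = \left(- \frac{61}{3}\right)^{2} = \frac{3721}{9}$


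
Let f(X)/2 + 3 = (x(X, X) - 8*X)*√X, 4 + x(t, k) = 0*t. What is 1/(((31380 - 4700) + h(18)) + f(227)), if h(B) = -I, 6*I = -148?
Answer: -7509/645423862 - 4095*√227/2581695448 ≈ -3.5532e-5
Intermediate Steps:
I = -74/3 (I = (⅙)*(-148) = -74/3 ≈ -24.667)
x(t, k) = -4 (x(t, k) = -4 + 0*t = -4 + 0 = -4)
h(B) = 74/3 (h(B) = -1*(-74/3) = 74/3)
f(X) = -6 + 2*√X*(-4 - 8*X) (f(X) = -6 + 2*((-4 - 8*X)*√X) = -6 + 2*(√X*(-4 - 8*X)) = -6 + 2*√X*(-4 - 8*X))
1/(((31380 - 4700) + h(18)) + f(227)) = 1/(((31380 - 4700) + 74/3) + (-6 - 3632*√227 - 8*√227)) = 1/((26680 + 74/3) + (-6 - 3632*√227 - 8*√227)) = 1/(80114/3 + (-6 - 3632*√227 - 8*√227)) = 1/(80114/3 + (-6 - 3640*√227)) = 1/(80096/3 - 3640*√227)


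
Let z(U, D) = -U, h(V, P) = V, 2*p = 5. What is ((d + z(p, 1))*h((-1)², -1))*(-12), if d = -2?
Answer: 54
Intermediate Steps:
p = 5/2 (p = (½)*5 = 5/2 ≈ 2.5000)
((d + z(p, 1))*h((-1)², -1))*(-12) = ((-2 - 1*5/2)*(-1)²)*(-12) = ((-2 - 5/2)*1)*(-12) = -9/2*1*(-12) = -9/2*(-12) = 54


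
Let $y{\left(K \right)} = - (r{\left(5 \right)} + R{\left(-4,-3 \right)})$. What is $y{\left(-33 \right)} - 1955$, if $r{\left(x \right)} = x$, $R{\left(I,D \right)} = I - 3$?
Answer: $-1953$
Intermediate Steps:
$R{\left(I,D \right)} = -3 + I$
$y{\left(K \right)} = 2$ ($y{\left(K \right)} = - (5 - 7) = \left(-1\right) \left(-2\right) = 2$)
$y{\left(-33 \right)} - 1955 = 2 - 1955 = -1953$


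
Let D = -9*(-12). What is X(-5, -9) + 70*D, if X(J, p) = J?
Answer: 7555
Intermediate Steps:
D = 108
X(-5, -9) + 70*D = -5 + 70*108 = -5 + 7560 = 7555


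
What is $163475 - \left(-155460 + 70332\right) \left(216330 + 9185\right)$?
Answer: $19197804395$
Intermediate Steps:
$163475 - \left(-155460 + 70332\right) \left(216330 + 9185\right) = 163475 - \left(-85128\right) 225515 = 163475 - -19197640920 = 163475 + 19197640920 = 19197804395$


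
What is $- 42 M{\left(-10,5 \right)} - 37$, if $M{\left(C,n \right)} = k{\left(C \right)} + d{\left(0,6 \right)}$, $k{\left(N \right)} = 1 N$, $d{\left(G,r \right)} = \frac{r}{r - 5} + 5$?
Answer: $-79$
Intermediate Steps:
$d{\left(G,r \right)} = 5 + \frac{r}{-5 + r}$ ($d{\left(G,r \right)} = \frac{r}{-5 + r} + 5 = 5 + \frac{r}{-5 + r}$)
$k{\left(N \right)} = N$
$M{\left(C,n \right)} = 11 + C$ ($M{\left(C,n \right)} = C + \frac{-25 + 6 \cdot 6}{-5 + 6} = C + \frac{-25 + 36}{1} = C + 1 \cdot 11 = C + 11 = 11 + C$)
$- 42 M{\left(-10,5 \right)} - 37 = - 42 \left(11 - 10\right) - 37 = \left(-42\right) 1 - 37 = -42 - 37 = -79$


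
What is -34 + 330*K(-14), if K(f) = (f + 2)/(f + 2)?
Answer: 296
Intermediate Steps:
K(f) = 1 (K(f) = (2 + f)/(2 + f) = 1)
-34 + 330*K(-14) = -34 + 330*1 = -34 + 330 = 296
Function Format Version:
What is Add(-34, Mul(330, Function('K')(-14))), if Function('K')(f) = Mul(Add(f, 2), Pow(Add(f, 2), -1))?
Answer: 296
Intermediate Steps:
Function('K')(f) = 1 (Function('K')(f) = Mul(Add(2, f), Pow(Add(2, f), -1)) = 1)
Add(-34, Mul(330, Function('K')(-14))) = Add(-34, Mul(330, 1)) = Add(-34, 330) = 296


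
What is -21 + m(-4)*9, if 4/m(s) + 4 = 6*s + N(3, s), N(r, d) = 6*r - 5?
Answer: -117/5 ≈ -23.400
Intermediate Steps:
N(r, d) = -5 + 6*r
m(s) = 4/(9 + 6*s) (m(s) = 4/(-4 + (6*s + (-5 + 6*3))) = 4/(-4 + (6*s + (-5 + 18))) = 4/(-4 + (6*s + 13)) = 4/(-4 + (13 + 6*s)) = 4/(9 + 6*s))
-21 + m(-4)*9 = -21 + (4/(3*(3 + 2*(-4))))*9 = -21 + (4/(3*(3 - 8)))*9 = -21 + ((4/3)/(-5))*9 = -21 + ((4/3)*(-⅕))*9 = -21 - 4/15*9 = -21 - 12/5 = -117/5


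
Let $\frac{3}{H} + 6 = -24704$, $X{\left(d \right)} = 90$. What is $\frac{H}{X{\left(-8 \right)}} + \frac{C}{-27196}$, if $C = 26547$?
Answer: $- \frac{2459914787}{2520049350} \approx -0.97614$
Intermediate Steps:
$H = - \frac{3}{24710}$ ($H = \frac{3}{-6 - 24704} = \frac{3}{-24710} = 3 \left(- \frac{1}{24710}\right) = - \frac{3}{24710} \approx -0.00012141$)
$\frac{H}{X{\left(-8 \right)}} + \frac{C}{-27196} = - \frac{3}{24710 \cdot 90} + \frac{26547}{-27196} = \left(- \frac{3}{24710}\right) \frac{1}{90} + 26547 \left(- \frac{1}{27196}\right) = - \frac{1}{741300} - \frac{26547}{27196} = - \frac{2459914787}{2520049350}$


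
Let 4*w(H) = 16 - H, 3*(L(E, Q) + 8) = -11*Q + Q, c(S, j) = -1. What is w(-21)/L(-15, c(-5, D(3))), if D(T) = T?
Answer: -111/56 ≈ -1.9821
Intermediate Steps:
L(E, Q) = -8 - 10*Q/3 (L(E, Q) = -8 + (-11*Q + Q)/3 = -8 + (-10*Q)/3 = -8 - 10*Q/3)
w(H) = 4 - H/4 (w(H) = (16 - H)/4 = 4 - H/4)
w(-21)/L(-15, c(-5, D(3))) = (4 - ¼*(-21))/(-8 - 10/3*(-1)) = (4 + 21/4)/(-8 + 10/3) = 37/(4*(-14/3)) = (37/4)*(-3/14) = -111/56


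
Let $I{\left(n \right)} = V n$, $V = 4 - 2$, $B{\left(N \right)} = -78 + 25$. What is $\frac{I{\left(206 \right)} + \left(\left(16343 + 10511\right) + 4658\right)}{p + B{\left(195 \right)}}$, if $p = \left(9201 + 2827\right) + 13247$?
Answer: $\frac{15962}{12611} \approx 1.2657$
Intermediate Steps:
$B{\left(N \right)} = -53$
$p = 25275$ ($p = 12028 + 13247 = 25275$)
$V = 2$ ($V = 4 - 2 = 2$)
$I{\left(n \right)} = 2 n$
$\frac{I{\left(206 \right)} + \left(\left(16343 + 10511\right) + 4658\right)}{p + B{\left(195 \right)}} = \frac{2 \cdot 206 + \left(\left(16343 + 10511\right) + 4658\right)}{25275 - 53} = \frac{412 + \left(26854 + 4658\right)}{25222} = \left(412 + 31512\right) \frac{1}{25222} = 31924 \cdot \frac{1}{25222} = \frac{15962}{12611}$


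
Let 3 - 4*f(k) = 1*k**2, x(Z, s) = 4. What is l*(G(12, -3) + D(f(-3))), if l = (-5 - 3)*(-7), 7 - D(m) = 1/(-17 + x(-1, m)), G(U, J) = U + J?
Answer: 11704/13 ≈ 900.31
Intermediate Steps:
G(U, J) = J + U
f(k) = 3/4 - k**2/4
D(m) = 92/13 (D(m) = 7 - 1/(-17 + 4) = 7 - 1/(-13) = 7 - 1*(-1/13) = 7 + 1/13 = 92/13)
l = 56 (l = -8*(-7) = 56)
l*(G(12, -3) + D(f(-3))) = 56*((-3 + 12) + 92/13) = 56*(9 + 92/13) = 56*(209/13) = 11704/13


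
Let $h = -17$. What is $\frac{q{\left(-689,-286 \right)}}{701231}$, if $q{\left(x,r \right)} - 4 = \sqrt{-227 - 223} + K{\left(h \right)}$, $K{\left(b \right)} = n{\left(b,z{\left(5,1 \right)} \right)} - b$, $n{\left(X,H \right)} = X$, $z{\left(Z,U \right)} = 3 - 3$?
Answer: $\frac{4}{701231} + \frac{15 i \sqrt{2}}{701231} \approx 5.7043 \cdot 10^{-6} + 3.0251 \cdot 10^{-5} i$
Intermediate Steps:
$z{\left(Z,U \right)} = 0$ ($z{\left(Z,U \right)} = 3 - 3 = 0$)
$K{\left(b \right)} = 0$ ($K{\left(b \right)} = b - b = 0$)
$q{\left(x,r \right)} = 4 + 15 i \sqrt{2}$ ($q{\left(x,r \right)} = 4 + \left(\sqrt{-227 - 223} + 0\right) = 4 + \left(\sqrt{-450} + 0\right) = 4 + \left(15 i \sqrt{2} + 0\right) = 4 + 15 i \sqrt{2}$)
$\frac{q{\left(-689,-286 \right)}}{701231} = \frac{4 + 15 i \sqrt{2}}{701231} = \left(4 + 15 i \sqrt{2}\right) \frac{1}{701231} = \frac{4}{701231} + \frac{15 i \sqrt{2}}{701231}$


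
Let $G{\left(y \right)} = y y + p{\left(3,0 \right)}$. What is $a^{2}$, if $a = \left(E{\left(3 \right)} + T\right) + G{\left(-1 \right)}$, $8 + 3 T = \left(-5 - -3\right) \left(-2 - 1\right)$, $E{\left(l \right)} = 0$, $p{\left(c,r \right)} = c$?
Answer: $\frac{100}{9} \approx 11.111$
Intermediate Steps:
$G{\left(y \right)} = 3 + y^{2}$ ($G{\left(y \right)} = y y + 3 = y^{2} + 3 = 3 + y^{2}$)
$T = - \frac{2}{3}$ ($T = - \frac{8}{3} + \frac{\left(-5 - -3\right) \left(-2 - 1\right)}{3} = - \frac{8}{3} + \frac{\left(-5 + 3\right) \left(-3\right)}{3} = - \frac{8}{3} + \frac{\left(-2\right) \left(-3\right)}{3} = - \frac{8}{3} + \frac{1}{3} \cdot 6 = - \frac{8}{3} + 2 = - \frac{2}{3} \approx -0.66667$)
$a = \frac{10}{3}$ ($a = \left(0 - \frac{2}{3}\right) + \left(3 + \left(-1\right)^{2}\right) = - \frac{2}{3} + \left(3 + 1\right) = - \frac{2}{3} + 4 = \frac{10}{3} \approx 3.3333$)
$a^{2} = \left(\frac{10}{3}\right)^{2} = \frac{100}{9}$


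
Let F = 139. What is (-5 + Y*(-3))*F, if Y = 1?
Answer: -1112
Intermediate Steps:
(-5 + Y*(-3))*F = (-5 + 1*(-3))*139 = (-5 - 3)*139 = -8*139 = -1112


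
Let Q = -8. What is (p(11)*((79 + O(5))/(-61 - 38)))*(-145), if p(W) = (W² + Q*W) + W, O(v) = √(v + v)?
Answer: 45820/9 + 580*√10/9 ≈ 5294.9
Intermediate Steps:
O(v) = √2*√v (O(v) = √(2*v) = √2*√v)
p(W) = W² - 7*W (p(W) = (W² - 8*W) + W = W² - 7*W)
(p(11)*((79 + O(5))/(-61 - 38)))*(-145) = ((11*(-7 + 11))*((79 + √2*√5)/(-61 - 38)))*(-145) = ((11*4)*((79 + √10)/(-99)))*(-145) = (44*((79 + √10)*(-1/99)))*(-145) = (44*(-79/99 - √10/99))*(-145) = (-316/9 - 4*√10/9)*(-145) = 45820/9 + 580*√10/9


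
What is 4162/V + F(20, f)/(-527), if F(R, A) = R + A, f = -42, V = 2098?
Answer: 1119765/552823 ≈ 2.0255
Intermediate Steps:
F(R, A) = A + R
4162/V + F(20, f)/(-527) = 4162/2098 + (-42 + 20)/(-527) = 4162*(1/2098) - 22*(-1/527) = 2081/1049 + 22/527 = 1119765/552823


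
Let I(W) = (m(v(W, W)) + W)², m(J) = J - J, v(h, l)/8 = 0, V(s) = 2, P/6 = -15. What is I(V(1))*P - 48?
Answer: -408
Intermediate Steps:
P = -90 (P = 6*(-15) = -90)
v(h, l) = 0 (v(h, l) = 8*0 = 0)
m(J) = 0
I(W) = W² (I(W) = (0 + W)² = W²)
I(V(1))*P - 48 = 2²*(-90) - 48 = 4*(-90) - 48 = -360 - 48 = -408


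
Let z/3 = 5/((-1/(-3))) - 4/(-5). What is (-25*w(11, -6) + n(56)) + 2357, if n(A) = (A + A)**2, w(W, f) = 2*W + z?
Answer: 13166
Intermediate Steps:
z = 237/5 (z = 3*(5/((-1/(-3))) - 4/(-5)) = 3*(5/((-1*(-1/3))) - 4*(-1/5)) = 3*(5/(1/3) + 4/5) = 3*(5*3 + 4/5) = 3*(15 + 4/5) = 3*(79/5) = 237/5 ≈ 47.400)
w(W, f) = 237/5 + 2*W (w(W, f) = 2*W + 237/5 = 237/5 + 2*W)
n(A) = 4*A**2 (n(A) = (2*A)**2 = 4*A**2)
(-25*w(11, -6) + n(56)) + 2357 = (-25*(237/5 + 2*11) + 4*56**2) + 2357 = (-25*(237/5 + 22) + 4*3136) + 2357 = (-25*347/5 + 12544) + 2357 = (-1735 + 12544) + 2357 = 10809 + 2357 = 13166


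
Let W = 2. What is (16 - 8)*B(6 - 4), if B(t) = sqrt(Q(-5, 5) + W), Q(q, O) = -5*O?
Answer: 8*I*sqrt(23) ≈ 38.367*I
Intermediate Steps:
B(t) = I*sqrt(23) (B(t) = sqrt(-5*5 + 2) = sqrt(-25 + 2) = sqrt(-23) = I*sqrt(23))
(16 - 8)*B(6 - 4) = (16 - 8)*(I*sqrt(23)) = 8*(I*sqrt(23)) = 8*I*sqrt(23)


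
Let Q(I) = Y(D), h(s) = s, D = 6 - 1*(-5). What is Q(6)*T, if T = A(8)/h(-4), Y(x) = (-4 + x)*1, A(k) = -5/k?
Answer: 35/32 ≈ 1.0938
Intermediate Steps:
D = 11 (D = 6 + 5 = 11)
Y(x) = -4 + x
Q(I) = 7 (Q(I) = -4 + 11 = 7)
T = 5/32 (T = -5/8/(-4) = -5*1/8*(-1/4) = -5/8*(-1/4) = 5/32 ≈ 0.15625)
Q(6)*T = 7*(5/32) = 35/32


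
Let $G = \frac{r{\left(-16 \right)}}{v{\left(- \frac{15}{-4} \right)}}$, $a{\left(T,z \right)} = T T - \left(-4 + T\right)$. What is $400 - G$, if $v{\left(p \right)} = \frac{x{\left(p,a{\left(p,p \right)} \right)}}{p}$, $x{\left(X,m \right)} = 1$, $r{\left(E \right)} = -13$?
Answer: $\frac{1795}{4} \approx 448.75$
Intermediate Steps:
$a{\left(T,z \right)} = 4 + T^{2} - T$ ($a{\left(T,z \right)} = T^{2} - \left(-4 + T\right) = 4 + T^{2} - T$)
$v{\left(p \right)} = \frac{1}{p}$ ($v{\left(p \right)} = 1 \frac{1}{p} = \frac{1}{p}$)
$G = - \frac{195}{4}$ ($G = - \frac{13}{\frac{1}{\left(-15\right) \frac{1}{-4}}} = - \frac{13}{\frac{1}{\left(-15\right) \left(- \frac{1}{4}\right)}} = - \frac{13}{\frac{1}{\frac{15}{4}}} = - \frac{13}{\frac{4}{15}} = \left(-13\right) \frac{15}{4} = - \frac{195}{4} \approx -48.75$)
$400 - G = 400 - - \frac{195}{4} = 400 + \frac{195}{4} = \frac{1795}{4}$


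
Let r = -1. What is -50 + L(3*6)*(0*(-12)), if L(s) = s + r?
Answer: -50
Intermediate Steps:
L(s) = -1 + s (L(s) = s - 1 = -1 + s)
-50 + L(3*6)*(0*(-12)) = -50 + (-1 + 3*6)*(0*(-12)) = -50 + (-1 + 18)*0 = -50 + 17*0 = -50 + 0 = -50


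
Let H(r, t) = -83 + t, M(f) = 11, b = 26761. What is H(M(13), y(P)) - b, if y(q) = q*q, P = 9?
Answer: -26763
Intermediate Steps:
y(q) = q**2
H(M(13), y(P)) - b = (-83 + 9**2) - 1*26761 = (-83 + 81) - 26761 = -2 - 26761 = -26763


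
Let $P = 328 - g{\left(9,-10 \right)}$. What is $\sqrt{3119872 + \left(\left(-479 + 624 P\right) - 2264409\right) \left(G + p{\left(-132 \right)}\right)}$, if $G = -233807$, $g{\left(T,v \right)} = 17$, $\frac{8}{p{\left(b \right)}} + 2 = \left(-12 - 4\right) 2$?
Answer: $\frac{6 \sqrt{3886863387022}}{17} \approx 6.9583 \cdot 10^{5}$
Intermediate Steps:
$p{\left(b \right)} = - \frac{4}{17}$ ($p{\left(b \right)} = \frac{8}{-2 + \left(-12 - 4\right) 2} = \frac{8}{-2 - 32} = \frac{8}{-34} = 8 \left(- \frac{1}{34}\right) = - \frac{4}{17}$)
$P = 311$ ($P = 328 - 17 = 311$)
$\sqrt{3119872 + \left(\left(-479 + 624 P\right) - 2264409\right) \left(G + p{\left(-132 \right)}\right)} = \sqrt{3119872 + \left(\left(-479 + 624 \cdot 311\right) - 2264409\right) \left(-233807 - \frac{4}{17}\right)} = \sqrt{3119872 + \left(\left(-479 + 194064\right) - 2264409\right) \left(- \frac{3974723}{17}\right)} = \sqrt{3119872 + \left(193585 - 2264409\right) \left(- \frac{3974723}{17}\right)} = \sqrt{3119872 - - \frac{8230951781752}{17}} = \sqrt{3119872 + \frac{8230951781752}{17}} = \sqrt{\frac{8231004819576}{17}} = \frac{6 \sqrt{3886863387022}}{17}$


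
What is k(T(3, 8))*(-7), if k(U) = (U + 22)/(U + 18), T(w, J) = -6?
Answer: -28/3 ≈ -9.3333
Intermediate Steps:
k(U) = (22 + U)/(18 + U)
k(T(3, 8))*(-7) = ((22 - 6)/(18 - 6))*(-7) = (16/12)*(-7) = ((1/12)*16)*(-7) = (4/3)*(-7) = -28/3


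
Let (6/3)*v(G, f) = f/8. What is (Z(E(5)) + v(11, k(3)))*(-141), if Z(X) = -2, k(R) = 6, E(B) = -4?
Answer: 1833/8 ≈ 229.13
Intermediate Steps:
v(G, f) = f/16 (v(G, f) = (f/8)/2 = f/16)
(Z(E(5)) + v(11, k(3)))*(-141) = (-2 + (1/16)*6)*(-141) = (-2 + 3/8)*(-141) = -13/8*(-141) = 1833/8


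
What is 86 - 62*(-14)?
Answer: 954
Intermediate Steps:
86 - 62*(-14) = 86 + 868 = 954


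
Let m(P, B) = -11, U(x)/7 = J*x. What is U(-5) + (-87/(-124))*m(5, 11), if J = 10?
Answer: -44357/124 ≈ -357.72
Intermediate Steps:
U(x) = 70*x (U(x) = 7*(10*x) = 70*x)
U(-5) + (-87/(-124))*m(5, 11) = 70*(-5) - 87/(-124)*(-11) = -350 - 87*(-1/124)*(-11) = -350 + (87/124)*(-11) = -350 - 957/124 = -44357/124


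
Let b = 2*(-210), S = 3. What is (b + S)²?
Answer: 173889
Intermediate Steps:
b = -420
(b + S)² = (-420 + 3)² = (-417)² = 173889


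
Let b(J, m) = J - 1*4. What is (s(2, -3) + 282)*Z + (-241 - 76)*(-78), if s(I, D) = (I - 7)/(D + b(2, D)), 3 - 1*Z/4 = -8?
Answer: 37178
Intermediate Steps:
b(J, m) = -4 + J (b(J, m) = J - 4 = -4 + J)
Z = 44 (Z = 12 - 4*(-8) = 12 + 32 = 44)
s(I, D) = (-7 + I)/(-2 + D) (s(I, D) = (I - 7)/(D + (-4 + 2)) = (-7 + I)/(D - 2) = (-7 + I)/(-2 + D))
(s(2, -3) + 282)*Z + (-241 - 76)*(-78) = ((-7 + 2)/(-2 - 3) + 282)*44 + (-241 - 76)*(-78) = (-5/(-5) + 282)*44 - 317*(-78) = (-⅕*(-5) + 282)*44 + 24726 = (1 + 282)*44 + 24726 = 283*44 + 24726 = 12452 + 24726 = 37178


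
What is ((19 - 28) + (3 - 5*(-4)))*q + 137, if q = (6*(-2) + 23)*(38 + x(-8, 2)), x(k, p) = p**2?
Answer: 6605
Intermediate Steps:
q = 462 (q = (6*(-2) + 23)*(38 + 2**2) = (-12 + 23)*(38 + 4) = 11*42 = 462)
((19 - 28) + (3 - 5*(-4)))*q + 137 = ((19 - 28) + (3 - 5*(-4)))*462 + 137 = (-9 + (3 + 20))*462 + 137 = (-9 + 23)*462 + 137 = 14*462 + 137 = 6468 + 137 = 6605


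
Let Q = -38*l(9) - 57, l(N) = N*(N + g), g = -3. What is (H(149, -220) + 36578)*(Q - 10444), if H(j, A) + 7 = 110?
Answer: -460456593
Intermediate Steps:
H(j, A) = 103 (H(j, A) = -7 + 110 = 103)
l(N) = N*(-3 + N) (l(N) = N*(N - 3) = N*(-3 + N))
Q = -2109 (Q = -342*(-3 + 9) - 57 = -342*6 - 57 = -38*54 - 57 = -2052 - 57 = -2109)
(H(149, -220) + 36578)*(Q - 10444) = (103 + 36578)*(-2109 - 10444) = 36681*(-12553) = -460456593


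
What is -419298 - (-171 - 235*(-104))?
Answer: -443567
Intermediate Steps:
-419298 - (-171 - 235*(-104)) = -419298 - (-171 + 24440) = -419298 - 1*24269 = -419298 - 24269 = -443567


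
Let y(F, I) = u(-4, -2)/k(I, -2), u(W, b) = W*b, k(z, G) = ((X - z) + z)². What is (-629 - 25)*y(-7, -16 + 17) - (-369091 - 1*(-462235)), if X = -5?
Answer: -2333832/25 ≈ -93353.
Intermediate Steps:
k(z, G) = 25 (k(z, G) = ((-5 - z) + z)² = (-5)² = 25)
y(F, I) = 8/25 (y(F, I) = -4*(-2)/25 = 8*(1/25) = 8/25)
(-629 - 25)*y(-7, -16 + 17) - (-369091 - 1*(-462235)) = (-629 - 25)*(8/25) - (-369091 - 1*(-462235)) = -654*8/25 - (-369091 + 462235) = -5232/25 - 1*93144 = -5232/25 - 93144 = -2333832/25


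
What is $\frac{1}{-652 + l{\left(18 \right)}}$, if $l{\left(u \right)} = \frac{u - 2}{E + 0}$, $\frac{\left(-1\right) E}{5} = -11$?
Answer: $- \frac{55}{35844} \approx -0.0015344$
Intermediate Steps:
$E = 55$ ($E = \left(-5\right) \left(-11\right) = 55$)
$l{\left(u \right)} = - \frac{2}{55} + \frac{u}{55}$ ($l{\left(u \right)} = \frac{u - 2}{55 + 0} = \frac{-2 + u}{55} = \left(-2 + u\right) \frac{1}{55} = - \frac{2}{55} + \frac{u}{55}$)
$\frac{1}{-652 + l{\left(18 \right)}} = \frac{1}{-652 + \left(- \frac{2}{55} + \frac{1}{55} \cdot 18\right)} = \frac{1}{-652 + \left(- \frac{2}{55} + \frac{18}{55}\right)} = \frac{1}{-652 + \frac{16}{55}} = \frac{1}{- \frac{35844}{55}} = - \frac{55}{35844}$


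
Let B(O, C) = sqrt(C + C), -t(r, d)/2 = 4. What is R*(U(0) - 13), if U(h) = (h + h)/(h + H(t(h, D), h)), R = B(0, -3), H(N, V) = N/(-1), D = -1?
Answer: -13*I*sqrt(6) ≈ -31.843*I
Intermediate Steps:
t(r, d) = -8 (t(r, d) = -2*4 = -8)
B(O, C) = sqrt(2)*sqrt(C) (B(O, C) = sqrt(2*C) = sqrt(2)*sqrt(C))
H(N, V) = -N (H(N, V) = N*(-1) = -N)
R = I*sqrt(6) (R = sqrt(2)*sqrt(-3) = sqrt(2)*(I*sqrt(3)) = I*sqrt(6) ≈ 2.4495*I)
U(h) = 2*h/(8 + h) (U(h) = (h + h)/(h - 1*(-8)) = (2*h)/(h + 8) = (2*h)/(8 + h) = 2*h/(8 + h))
R*(U(0) - 13) = (I*sqrt(6))*(2*0/(8 + 0) - 13) = (I*sqrt(6))*(2*0/8 - 13) = (I*sqrt(6))*(2*0*(1/8) - 13) = (I*sqrt(6))*(0 - 13) = (I*sqrt(6))*(-13) = -13*I*sqrt(6)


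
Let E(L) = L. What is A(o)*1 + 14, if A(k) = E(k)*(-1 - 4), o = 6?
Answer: -16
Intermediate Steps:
A(k) = -5*k (A(k) = k*(-1 - 4) = k*(-5) = -5*k)
A(o)*1 + 14 = -5*6*1 + 14 = -30*1 + 14 = -30 + 14 = -16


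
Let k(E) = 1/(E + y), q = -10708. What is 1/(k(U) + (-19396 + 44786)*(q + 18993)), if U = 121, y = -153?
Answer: 32/6731396799 ≈ 4.7538e-9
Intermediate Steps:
k(E) = 1/(-153 + E) (k(E) = 1/(E - 153) = 1/(-153 + E))
1/(k(U) + (-19396 + 44786)*(q + 18993)) = 1/(1/(-153 + 121) + (-19396 + 44786)*(-10708 + 18993)) = 1/(1/(-32) + 25390*8285) = 1/(-1/32 + 210356150) = 1/(6731396799/32) = 32/6731396799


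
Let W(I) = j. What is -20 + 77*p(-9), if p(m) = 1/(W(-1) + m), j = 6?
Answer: -137/3 ≈ -45.667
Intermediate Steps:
W(I) = 6
p(m) = 1/(6 + m)
-20 + 77*p(-9) = -20 + 77/(6 - 9) = -20 + 77/(-3) = -20 + 77*(-1/3) = -20 - 77/3 = -137/3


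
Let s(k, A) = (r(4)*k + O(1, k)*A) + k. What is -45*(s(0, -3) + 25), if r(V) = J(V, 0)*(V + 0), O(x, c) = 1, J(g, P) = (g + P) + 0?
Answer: -990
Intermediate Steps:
J(g, P) = P + g (J(g, P) = (P + g) + 0 = P + g)
r(V) = V² (r(V) = (0 + V)*(V + 0) = V*V = V²)
s(k, A) = A + 17*k (s(k, A) = (4²*k + 1*A) + k = (16*k + A) + k = (A + 16*k) + k = A + 17*k)
-45*(s(0, -3) + 25) = -45*((-3 + 17*0) + 25) = -45*((-3 + 0) + 25) = -45*(-3 + 25) = -45*22 = -990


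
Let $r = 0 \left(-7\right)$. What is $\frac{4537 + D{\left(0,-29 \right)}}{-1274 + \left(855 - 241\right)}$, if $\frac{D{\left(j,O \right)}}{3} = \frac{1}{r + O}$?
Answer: $- \frac{13157}{1914} \approx -6.8741$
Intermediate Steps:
$r = 0$
$D{\left(j,O \right)} = \frac{3}{O}$ ($D{\left(j,O \right)} = \frac{3}{0 + O} = \frac{3}{O}$)
$\frac{4537 + D{\left(0,-29 \right)}}{-1274 + \left(855 - 241\right)} = \frac{4537 + \frac{3}{-29}}{-1274 + \left(855 - 241\right)} = \frac{4537 + 3 \left(- \frac{1}{29}\right)}{-1274 + 614} = \frac{4537 - \frac{3}{29}}{-660} = \frac{131570}{29} \left(- \frac{1}{660}\right) = - \frac{13157}{1914}$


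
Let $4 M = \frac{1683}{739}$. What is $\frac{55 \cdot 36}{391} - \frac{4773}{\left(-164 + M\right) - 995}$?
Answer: $\frac{12296769888}{1338909511} \approx 9.1842$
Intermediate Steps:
$M = \frac{1683}{2956}$ ($M = \frac{1683 \cdot \frac{1}{739}}{4} = \frac{1}{4} \cdot \frac{1683}{739} = \frac{1683}{2956} \approx 0.56935$)
$\frac{55 \cdot 36}{391} - \frac{4773}{\left(-164 + M\right) - 995} = \frac{55 \cdot 36}{391} - \frac{4773}{\left(-164 + \frac{1683}{2956}\right) - 995} = 1980 \cdot \frac{1}{391} - \frac{4773}{- \frac{483101}{2956} - 995} = \frac{1980}{391} - \frac{4773}{- \frac{3424321}{2956}} = \frac{1980}{391} - - \frac{14108988}{3424321} = \frac{1980}{391} + \frac{14108988}{3424321} = \frac{12296769888}{1338909511}$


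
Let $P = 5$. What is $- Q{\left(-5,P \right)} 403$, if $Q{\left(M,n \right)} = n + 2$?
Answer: $-2821$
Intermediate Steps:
$Q{\left(M,n \right)} = 2 + n$
$- Q{\left(-5,P \right)} 403 = - \left(2 + 5\right) 403 = - 7 \cdot 403 = \left(-1\right) 2821 = -2821$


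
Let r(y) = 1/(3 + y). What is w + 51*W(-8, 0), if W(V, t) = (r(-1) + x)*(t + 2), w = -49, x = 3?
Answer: 308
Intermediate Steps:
W(V, t) = 7 + 7*t/2 (W(V, t) = (1/(3 - 1) + 3)*(t + 2) = (1/2 + 3)*(2 + t) = (½ + 3)*(2 + t) = 7*(2 + t)/2 = 7 + 7*t/2)
w + 51*W(-8, 0) = -49 + 51*(7 + (7/2)*0) = -49 + 51*(7 + 0) = -49 + 51*7 = -49 + 357 = 308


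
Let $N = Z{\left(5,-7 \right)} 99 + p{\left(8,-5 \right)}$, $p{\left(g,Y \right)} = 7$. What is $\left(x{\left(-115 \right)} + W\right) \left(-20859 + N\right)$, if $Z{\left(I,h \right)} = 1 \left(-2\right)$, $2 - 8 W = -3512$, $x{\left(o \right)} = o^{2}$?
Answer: $- \frac{575264925}{2} \approx -2.8763 \cdot 10^{8}$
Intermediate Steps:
$W = \frac{1757}{4}$ ($W = \frac{1}{4} - -439 = \frac{1}{4} + 439 = \frac{1757}{4} \approx 439.25$)
$Z{\left(I,h \right)} = -2$
$N = -191$ ($N = \left(-2\right) 99 + 7 = -198 + 7 = -191$)
$\left(x{\left(-115 \right)} + W\right) \left(-20859 + N\right) = \left(\left(-115\right)^{2} + \frac{1757}{4}\right) \left(-20859 - 191\right) = \left(13225 + \frac{1757}{4}\right) \left(-21050\right) = \frac{54657}{4} \left(-21050\right) = - \frac{575264925}{2}$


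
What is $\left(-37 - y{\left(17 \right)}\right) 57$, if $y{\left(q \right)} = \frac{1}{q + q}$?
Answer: $- \frac{71763}{34} \approx -2110.7$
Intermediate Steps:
$y{\left(q \right)} = \frac{1}{2 q}$
$\left(-37 - y{\left(17 \right)}\right) 57 = \left(-37 - \frac{1}{2 \cdot 17}\right) 57 = \left(-37 - \frac{1}{2} \cdot \frac{1}{17}\right) 57 = \left(-37 - \frac{1}{34}\right) 57 = \left(- \frac{1259}{34}\right) 57 = - \frac{71763}{34}$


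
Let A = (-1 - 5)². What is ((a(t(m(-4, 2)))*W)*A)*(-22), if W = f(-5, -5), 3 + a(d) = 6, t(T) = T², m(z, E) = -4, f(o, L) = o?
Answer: 11880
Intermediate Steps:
A = 36 (A = (-6)² = 36)
a(d) = 3 (a(d) = -3 + 6 = 3)
W = -5
((a(t(m(-4, 2)))*W)*A)*(-22) = ((3*(-5))*36)*(-22) = -15*36*(-22) = -540*(-22) = 11880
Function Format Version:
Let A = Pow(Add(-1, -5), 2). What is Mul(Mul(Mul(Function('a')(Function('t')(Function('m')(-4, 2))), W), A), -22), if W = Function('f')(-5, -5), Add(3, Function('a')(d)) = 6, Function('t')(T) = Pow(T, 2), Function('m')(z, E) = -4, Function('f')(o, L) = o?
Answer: 11880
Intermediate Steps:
A = 36 (A = Pow(-6, 2) = 36)
Function('a')(d) = 3 (Function('a')(d) = Add(-3, 6) = 3)
W = -5
Mul(Mul(Mul(Function('a')(Function('t')(Function('m')(-4, 2))), W), A), -22) = Mul(Mul(Mul(3, -5), 36), -22) = Mul(Mul(-15, 36), -22) = Mul(-540, -22) = 11880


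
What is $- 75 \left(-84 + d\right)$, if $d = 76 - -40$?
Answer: $-2400$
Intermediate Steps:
$d = 116$ ($d = 76 + 40 = 116$)
$- 75 \left(-84 + d\right) = - 75 \left(-84 + 116\right) = \left(-75\right) 32 = -2400$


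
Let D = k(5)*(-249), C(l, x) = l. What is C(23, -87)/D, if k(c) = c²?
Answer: -23/6225 ≈ -0.0036948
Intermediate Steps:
D = -6225 (D = 5²*(-249) = 25*(-249) = -6225)
C(23, -87)/D = 23/(-6225) = 23*(-1/6225) = -23/6225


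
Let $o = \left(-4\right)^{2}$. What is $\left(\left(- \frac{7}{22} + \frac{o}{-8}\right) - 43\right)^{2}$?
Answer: $\frac{994009}{484} \approx 2053.7$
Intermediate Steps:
$o = 16$
$\left(\left(- \frac{7}{22} + \frac{o}{-8}\right) - 43\right)^{2} = \left(\left(- \frac{7}{22} + \frac{16}{-8}\right) - 43\right)^{2} = \left(\left(\left(-7\right) \frac{1}{22} + 16 \left(- \frac{1}{8}\right)\right) - 43\right)^{2} = \left(\left(- \frac{7}{22} - 2\right) - 43\right)^{2} = \left(- \frac{51}{22} - 43\right)^{2} = \left(- \frac{997}{22}\right)^{2} = \frac{994009}{484}$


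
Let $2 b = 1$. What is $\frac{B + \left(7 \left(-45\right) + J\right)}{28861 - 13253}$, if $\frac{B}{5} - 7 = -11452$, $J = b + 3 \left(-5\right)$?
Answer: $- \frac{59}{16} \approx -3.6875$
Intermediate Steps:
$b = \frac{1}{2}$ ($b = \frac{1}{2} \cdot 1 = \frac{1}{2} \approx 0.5$)
$J = - \frac{29}{2}$ ($J = \frac{1}{2} + 3 \left(-5\right) = \frac{1}{2} - 15 = - \frac{29}{2} \approx -14.5$)
$B = -57225$ ($B = 35 + 5 \left(-11452\right) = 35 - 57260 = -57225$)
$\frac{B + \left(7 \left(-45\right) + J\right)}{28861 - 13253} = \frac{-57225 + \left(7 \left(-45\right) - \frac{29}{2}\right)}{28861 - 13253} = \frac{-57225 - \frac{659}{2}}{15608} = \left(-57225 - \frac{659}{2}\right) \frac{1}{15608} = \left(- \frac{115109}{2}\right) \frac{1}{15608} = - \frac{59}{16}$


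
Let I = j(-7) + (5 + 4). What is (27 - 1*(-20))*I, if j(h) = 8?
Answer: 799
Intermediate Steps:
I = 17 (I = 8 + (5 + 4) = 8 + 9 = 17)
(27 - 1*(-20))*I = (27 - 1*(-20))*17 = (27 + 20)*17 = 47*17 = 799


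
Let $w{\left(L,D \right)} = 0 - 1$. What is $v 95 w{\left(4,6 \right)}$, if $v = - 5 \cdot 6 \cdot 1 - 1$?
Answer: $2945$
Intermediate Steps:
$w{\left(L,D \right)} = -1$ ($w{\left(L,D \right)} = 0 - 1 = -1$)
$v = -31$ ($v = \left(-5\right) 6 - 1 = -30 - 1 = -31$)
$v 95 w{\left(4,6 \right)} = \left(-31\right) 95 \left(-1\right) = \left(-2945\right) \left(-1\right) = 2945$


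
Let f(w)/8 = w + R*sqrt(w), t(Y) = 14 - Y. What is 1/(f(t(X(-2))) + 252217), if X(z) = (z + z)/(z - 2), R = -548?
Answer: 252321/63416034113 + 4384*sqrt(13)/63416034113 ≈ 4.2281e-6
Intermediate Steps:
X(z) = 2*z/(-2 + z) (X(z) = (2*z)/(-2 + z) = 2*z/(-2 + z))
f(w) = -4384*sqrt(w) + 8*w (f(w) = 8*(w - 548*sqrt(w)) = -4384*sqrt(w) + 8*w)
1/(f(t(X(-2))) + 252217) = 1/((-4384*sqrt(14 - 2*(-2)/(-2 - 2)) + 8*(14 - 2*(-2)/(-2 - 2))) + 252217) = 1/((-4384*sqrt(14 - 2*(-2)/(-4)) + 8*(14 - 2*(-2)/(-4))) + 252217) = 1/((-4384*sqrt(14 - 2*(-2)*(-1)/4) + 8*(14 - 2*(-2)*(-1)/4)) + 252217) = 1/((-4384*sqrt(14 - 1*1) + 8*(14 - 1*1)) + 252217) = 1/((-4384*sqrt(14 - 1) + 8*(14 - 1)) + 252217) = 1/((-4384*sqrt(13) + 8*13) + 252217) = 1/((-4384*sqrt(13) + 104) + 252217) = 1/((104 - 4384*sqrt(13)) + 252217) = 1/(252321 - 4384*sqrt(13))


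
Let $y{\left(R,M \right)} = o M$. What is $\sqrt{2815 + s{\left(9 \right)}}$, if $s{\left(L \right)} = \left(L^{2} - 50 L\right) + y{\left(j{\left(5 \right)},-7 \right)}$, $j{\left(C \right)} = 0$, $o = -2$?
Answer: $2 \sqrt{615} \approx 49.598$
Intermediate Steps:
$y{\left(R,M \right)} = - 2 M$
$s{\left(L \right)} = 14 + L^{2} - 50 L$ ($s{\left(L \right)} = \left(L^{2} - 50 L\right) - -14 = \left(L^{2} - 50 L\right) + 14 = 14 + L^{2} - 50 L$)
$\sqrt{2815 + s{\left(9 \right)}} = \sqrt{2815 + \left(14 + 9^{2} - 450\right)} = \sqrt{2815 + \left(14 + 81 - 450\right)} = \sqrt{2815 - 355} = \sqrt{2460} = 2 \sqrt{615}$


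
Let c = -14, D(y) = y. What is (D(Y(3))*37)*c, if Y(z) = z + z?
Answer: -3108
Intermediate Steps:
Y(z) = 2*z
(D(Y(3))*37)*c = ((2*3)*37)*(-14) = (6*37)*(-14) = 222*(-14) = -3108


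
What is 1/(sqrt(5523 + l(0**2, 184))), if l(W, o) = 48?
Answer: sqrt(619)/1857 ≈ 0.013398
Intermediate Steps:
1/(sqrt(5523 + l(0**2, 184))) = 1/(sqrt(5523 + 48)) = 1/(sqrt(5571)) = 1/(3*sqrt(619)) = sqrt(619)/1857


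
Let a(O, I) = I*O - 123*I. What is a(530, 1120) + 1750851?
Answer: 2206691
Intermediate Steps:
a(O, I) = -123*I + I*O
a(530, 1120) + 1750851 = 1120*(-123 + 530) + 1750851 = 1120*407 + 1750851 = 455840 + 1750851 = 2206691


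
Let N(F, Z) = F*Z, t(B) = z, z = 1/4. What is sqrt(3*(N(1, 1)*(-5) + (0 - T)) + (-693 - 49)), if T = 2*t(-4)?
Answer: I*sqrt(3034)/2 ≈ 27.541*I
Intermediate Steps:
z = 1/4 (z = 1*(1/4) = 1/4 ≈ 0.25000)
t(B) = 1/4
T = 1/2 (T = 2*(1/4) = 1/2 ≈ 0.50000)
sqrt(3*(N(1, 1)*(-5) + (0 - T)) + (-693 - 49)) = sqrt(3*((1*1)*(-5) + (0 - 1*1/2)) + (-693 - 49)) = sqrt(3*(1*(-5) + (0 - 1/2)) - 742) = sqrt(3*(-5 - 1/2) - 742) = sqrt(3*(-11/2) - 742) = sqrt(-33/2 - 742) = sqrt(-1517/2) = I*sqrt(3034)/2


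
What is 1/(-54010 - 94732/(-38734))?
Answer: -19367/1045964304 ≈ -1.8516e-5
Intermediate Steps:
1/(-54010 - 94732/(-38734)) = 1/(-54010 - 94732*(-1/38734)) = 1/(-54010 + 47366/19367) = 1/(-1045964304/19367) = -19367/1045964304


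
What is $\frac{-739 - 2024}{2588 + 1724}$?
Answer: $- \frac{2763}{4312} \approx -0.64077$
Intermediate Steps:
$\frac{-739 - 2024}{2588 + 1724} = - \frac{2763}{4312}$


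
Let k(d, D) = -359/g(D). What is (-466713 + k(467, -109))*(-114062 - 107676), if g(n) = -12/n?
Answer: 625266458003/6 ≈ 1.0421e+11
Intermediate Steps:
k(d, D) = 359*D/12 (k(d, D) = -359*(-D/12) = -(-359)*D/12 = 359*D/12)
(-466713 + k(467, -109))*(-114062 - 107676) = (-466713 + (359/12)*(-109))*(-114062 - 107676) = (-466713 - 39131/12)*(-221738) = -5639687/12*(-221738) = 625266458003/6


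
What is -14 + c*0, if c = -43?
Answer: -14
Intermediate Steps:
-14 + c*0 = -14 - 43*0 = -14 + 0 = -14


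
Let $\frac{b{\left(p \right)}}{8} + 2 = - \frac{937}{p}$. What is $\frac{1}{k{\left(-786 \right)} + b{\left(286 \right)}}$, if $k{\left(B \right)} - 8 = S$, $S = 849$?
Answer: $\frac{143}{116515} \approx 0.0012273$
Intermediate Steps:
$b{\left(p \right)} = -16 - \frac{7496}{p}$ ($b{\left(p \right)} = -16 + 8 \left(- \frac{937}{p}\right) = -16 - \frac{7496}{p}$)
$k{\left(B \right)} = 857$ ($k{\left(B \right)} = 8 + 849 = 857$)
$\frac{1}{k{\left(-786 \right)} + b{\left(286 \right)}} = \frac{1}{857 - \left(16 + \frac{7496}{286}\right)} = \frac{1}{857 - \frac{6036}{143}} = \frac{1}{\frac{116515}{143}} = \frac{143}{116515}$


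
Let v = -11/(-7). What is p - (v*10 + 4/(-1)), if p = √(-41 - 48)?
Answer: -82/7 + I*√89 ≈ -11.714 + 9.434*I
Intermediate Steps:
v = 11/7 (v = -11*(-⅐) = 11/7 ≈ 1.5714)
p = I*√89 (p = √(-89) = I*√89 ≈ 9.434*I)
p - (v*10 + 4/(-1)) = I*√89 - ((11/7)*10 + 4/(-1)) = I*√89 - (110/7 + 4*(-1)) = I*√89 - (110/7 - 4) = I*√89 - 1*82/7 = I*√89 - 82/7 = -82/7 + I*√89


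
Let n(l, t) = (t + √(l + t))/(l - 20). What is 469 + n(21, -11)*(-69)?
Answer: 1228 - 69*√10 ≈ 1009.8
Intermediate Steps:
n(l, t) = (t + √(l + t))/(-20 + l)
469 + n(21, -11)*(-69) = 469 + ((-11 + √(21 - 11))/(-20 + 21))*(-69) = 469 + ((-11 + √10)/1)*(-69) = 469 + (1*(-11 + √10))*(-69) = 469 + (-11 + √10)*(-69) = 469 + (759 - 69*√10) = 1228 - 69*√10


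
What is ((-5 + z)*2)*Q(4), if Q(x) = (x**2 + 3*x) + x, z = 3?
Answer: -128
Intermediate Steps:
Q(x) = x**2 + 4*x
((-5 + z)*2)*Q(4) = ((-5 + 3)*2)*(4*(4 + 4)) = (-2*2)*(4*8) = -4*32 = -128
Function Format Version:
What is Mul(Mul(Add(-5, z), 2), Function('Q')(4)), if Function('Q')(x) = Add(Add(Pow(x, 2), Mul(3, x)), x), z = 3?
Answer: -128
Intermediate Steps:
Function('Q')(x) = Add(Pow(x, 2), Mul(4, x))
Mul(Mul(Add(-5, z), 2), Function('Q')(4)) = Mul(Mul(Add(-5, 3), 2), Mul(4, Add(4, 4))) = Mul(Mul(-2, 2), Mul(4, 8)) = Mul(-4, 32) = -128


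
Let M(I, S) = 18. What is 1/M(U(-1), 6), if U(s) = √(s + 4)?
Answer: 1/18 ≈ 0.055556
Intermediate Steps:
U(s) = √(4 + s)
1/M(U(-1), 6) = 1/18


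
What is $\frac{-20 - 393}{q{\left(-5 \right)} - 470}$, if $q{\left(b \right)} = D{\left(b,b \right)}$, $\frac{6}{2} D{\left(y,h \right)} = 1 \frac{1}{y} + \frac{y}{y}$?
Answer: $\frac{6195}{7046} \approx 0.87922$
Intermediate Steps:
$D{\left(y,h \right)} = \frac{1}{3} + \frac{1}{3 y}$ ($D{\left(y,h \right)} = \frac{1 \frac{1}{y} + \frac{y}{y}}{3} = \frac{\frac{1}{y} + 1}{3} = \frac{1 + \frac{1}{y}}{3} = \frac{1}{3} + \frac{1}{3 y}$)
$q{\left(b \right)} = \frac{1 + b}{3 b}$
$\frac{-20 - 393}{q{\left(-5 \right)} - 470} = \frac{-20 - 393}{\frac{1 - 5}{3 \left(-5\right)} - 470} = - \frac{413}{\frac{1}{3} \left(- \frac{1}{5}\right) \left(-4\right) - 470} = - \frac{413}{\frac{4}{15} - 470} = - \frac{413}{- \frac{7046}{15}} = \left(-413\right) \left(- \frac{15}{7046}\right) = \frac{6195}{7046}$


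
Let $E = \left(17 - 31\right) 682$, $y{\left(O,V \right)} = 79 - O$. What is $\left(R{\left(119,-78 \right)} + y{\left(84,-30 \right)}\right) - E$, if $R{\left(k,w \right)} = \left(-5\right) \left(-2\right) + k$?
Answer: $9672$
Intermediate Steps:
$R{\left(k,w \right)} = 10 + k$
$E = -9548$ ($E = \left(17 - 31\right) 682 = \left(-14\right) 682 = -9548$)
$\left(R{\left(119,-78 \right)} + y{\left(84,-30 \right)}\right) - E = \left(\left(10 + 119\right) + \left(79 - 84\right)\right) - -9548 = \left(129 + \left(79 - 84\right)\right) + 9548 = \left(129 - 5\right) + 9548 = 124 + 9548 = 9672$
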